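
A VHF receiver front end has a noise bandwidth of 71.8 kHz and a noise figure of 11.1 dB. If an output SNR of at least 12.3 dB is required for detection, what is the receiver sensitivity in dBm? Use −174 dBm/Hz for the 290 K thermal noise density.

Sensitivity = −174 + 10 log₁₀(B) + NF + SNR_min
= −174 + 48.56 + 11.1 + 12.3
= −102.04 dBm → −102.0 dBm

−102.0 dBm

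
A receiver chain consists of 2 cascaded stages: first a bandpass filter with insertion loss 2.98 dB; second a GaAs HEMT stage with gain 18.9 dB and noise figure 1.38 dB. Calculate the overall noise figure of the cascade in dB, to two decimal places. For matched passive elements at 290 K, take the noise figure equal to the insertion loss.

Convert to linear (a loss of L dB is a gain of −L dB): F_i = 10^(NF_i/10), G_i = 10^(G_i,dB/10)
  Stage 1: F_1 = 10^(2.98/10) = 1.986, G_1 = 10^(−2.98/10) = 0.5035
  Stage 2: F_2 = 10^(1.38/10) = 1.374, G_2 = 10^(18.9/10) = 77.62
Friis cascade:
  F = 1.986 + (1.374 − 1)/0.5035 = 2.729
NF = 10 log₁₀(2.729) = 4.36 dB

4.36 dB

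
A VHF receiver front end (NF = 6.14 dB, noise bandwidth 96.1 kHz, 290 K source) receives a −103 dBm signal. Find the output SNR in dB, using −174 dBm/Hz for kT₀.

15.0 dB

Noise floor: N = −174 + 10 log₁₀(B) + NF
10 log₁₀(9.61×10⁴) = 49.83 dB
N = −174 + 49.83 + 6.14 = −118.03 dBm
SNR = P_sig − N = −103 − (−118.03) = 15.03 dB → 15.0 dB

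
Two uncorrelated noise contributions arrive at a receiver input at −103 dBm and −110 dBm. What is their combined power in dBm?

Convert to linear, add, convert back:
P₁ = 5.01×10⁻¹⁴ W, P₂ = 1.00×10⁻¹⁴ W
P_tot = 6.01×10⁻¹⁴ W → 10 log₁₀(P_tot / 10⁻³) = −102.2 dBm

−102.2 dBm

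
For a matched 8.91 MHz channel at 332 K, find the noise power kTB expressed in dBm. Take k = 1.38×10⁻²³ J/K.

P_n = kTB = 1.38×10⁻²³ × 332 × 8.91×10⁶ = 4.08×10⁻¹⁴ W
In dBm: 10 log₁₀(4.08×10⁻¹⁴ / 10⁻³) = −103.9 dBm

−103.9 dBm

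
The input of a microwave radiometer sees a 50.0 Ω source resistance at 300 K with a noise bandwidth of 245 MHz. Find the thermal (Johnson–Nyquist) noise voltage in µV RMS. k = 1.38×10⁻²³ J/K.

14.2 µV

V_n = √(4kTRB)
4kTRB = 4 × 1.38×10⁻²³ × 300 × 5.00×10¹ × 2.45×10⁸ = 2.03×10⁻¹⁰ V²
V_n = √(2.03×10⁻¹⁰) = 1.42×10⁻⁵ V = 14.2 µV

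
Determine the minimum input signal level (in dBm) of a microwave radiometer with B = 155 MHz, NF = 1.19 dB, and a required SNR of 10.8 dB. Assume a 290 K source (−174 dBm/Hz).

−80.1 dBm

Sensitivity = −174 + 10 log₁₀(B) + NF + SNR_min
= −174 + 81.9 + 1.19 + 10.8
= −80.11 dBm → −80.1 dBm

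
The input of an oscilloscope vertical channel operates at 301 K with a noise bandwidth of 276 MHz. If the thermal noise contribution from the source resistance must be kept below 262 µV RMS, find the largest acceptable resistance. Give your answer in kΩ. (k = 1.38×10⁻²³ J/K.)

15.0 kΩ

Johnson–Nyquist: V_n = √(4kTRB) ⇒ R = V_n² / (4kTB)
4kTB = 4 × 1.38×10⁻²³ × 301 × 2.76×10⁸ = 4.59×10⁻¹²
R = (2.62×10⁻⁴)² / 4.59×10⁻¹² = 1.50×10⁴ Ω = 15.0 kΩ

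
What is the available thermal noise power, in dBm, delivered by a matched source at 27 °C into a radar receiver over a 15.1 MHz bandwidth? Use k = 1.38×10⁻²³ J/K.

−102.0 dBm

T = 27 °C + 273.15 = 300.15 K
P_n = kTB = 1.38×10⁻²³ × 300.15 × 1.51×10⁷ = 6.25×10⁻¹⁴ W
In dBm: 10 log₁₀(6.25×10⁻¹⁴ / 10⁻³) = −102.0 dBm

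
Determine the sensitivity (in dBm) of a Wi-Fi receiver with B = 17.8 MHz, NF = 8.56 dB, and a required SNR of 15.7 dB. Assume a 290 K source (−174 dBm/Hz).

Sensitivity = −174 + 10 log₁₀(B) + NF + SNR_min
= −174 + 72.5 + 8.56 + 15.7
= −77.24 dBm → −77.2 dBm

−77.2 dBm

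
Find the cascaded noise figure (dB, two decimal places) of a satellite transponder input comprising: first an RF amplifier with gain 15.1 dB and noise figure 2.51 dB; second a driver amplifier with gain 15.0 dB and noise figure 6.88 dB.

Convert to linear (a loss of L dB is a gain of −L dB): F_i = 10^(NF_i/10), G_i = 10^(G_i,dB/10)
  Stage 1: F_1 = 10^(2.51/10) = 1.782, G_1 = 10^(15.1/10) = 32.36
  Stage 2: F_2 = 10^(6.88/10) = 4.875, G_2 = 10^(15.0/10) = 31.62
Friis cascade:
  F = 1.782 + (4.875 − 1)/32.36 = 1.902
NF = 10 log₁₀(1.902) = 2.79 dB

2.79 dB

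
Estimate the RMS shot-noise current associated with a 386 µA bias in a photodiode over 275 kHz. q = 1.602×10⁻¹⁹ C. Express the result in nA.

I_n = √(2qI·B)
2qI·B = 2 × 1.602×10⁻¹⁹ × 3.86×10⁻⁴ × 2.75×10⁵ = 3.40×10⁻¹⁷ A²
I_n = √(3.40×10⁻¹⁷) = 5.83×10⁻⁹ A = 5.83 nA

5.83 nA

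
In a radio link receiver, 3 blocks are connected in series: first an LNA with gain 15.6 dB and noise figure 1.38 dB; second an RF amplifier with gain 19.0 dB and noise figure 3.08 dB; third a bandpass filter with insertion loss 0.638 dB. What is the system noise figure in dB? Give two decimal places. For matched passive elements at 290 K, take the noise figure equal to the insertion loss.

Convert to linear (a loss of L dB is a gain of −L dB): F_i = 10^(NF_i/10), G_i = 10^(G_i,dB/10)
  Stage 1: F_1 = 10^(1.38/10) = 1.374, G_1 = 10^(15.6/10) = 36.31
  Stage 2: F_2 = 10^(3.08/10) = 2.032, G_2 = 10^(19.0/10) = 79.43
  Stage 3: F_3 = 10^(0.638/10) = 1.158, G_3 = 10^(−0.638/10) = 0.8634
Friis cascade:
  F = 1.374 + (2.032 − 1)/36.31 + (1.158 − 1)/2884 = 1.403
NF = 10 log₁₀(1.403) = 1.47 dB

1.47 dB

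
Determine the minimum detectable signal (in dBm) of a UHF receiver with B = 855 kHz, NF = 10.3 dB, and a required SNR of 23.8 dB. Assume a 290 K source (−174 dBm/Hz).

−80.6 dBm

Sensitivity = −174 + 10 log₁₀(B) + NF + SNR_min
= −174 + 59.32 + 10.3 + 23.8
= −80.58 dBm → −80.6 dBm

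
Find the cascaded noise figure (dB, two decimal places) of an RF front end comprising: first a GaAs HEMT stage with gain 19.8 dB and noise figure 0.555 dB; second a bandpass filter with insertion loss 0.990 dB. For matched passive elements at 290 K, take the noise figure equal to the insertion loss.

0.57 dB

Convert to linear (a loss of L dB is a gain of −L dB): F_i = 10^(NF_i/10), G_i = 10^(G_i,dB/10)
  Stage 1: F_1 = 10^(0.555/10) = 1.136, G_1 = 10^(19.8/10) = 95.50
  Stage 2: F_2 = 10^(0.990/10) = 1.256, G_2 = 10^(−0.990/10) = 0.7962
Friis cascade:
  F = 1.136 + (1.256 − 1)/95.50 = 1.139
NF = 10 log₁₀(1.139) = 0.57 dB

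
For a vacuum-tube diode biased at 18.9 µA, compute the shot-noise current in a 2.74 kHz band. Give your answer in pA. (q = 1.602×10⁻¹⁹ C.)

I_n = √(2qI·B)
2qI·B = 2 × 1.602×10⁻¹⁹ × 1.89×10⁻⁵ × 2.74×10³ = 1.66×10⁻²⁰ A²
I_n = √(1.66×10⁻²⁰) = 1.29×10⁻¹⁰ A = 129 pA

129 pA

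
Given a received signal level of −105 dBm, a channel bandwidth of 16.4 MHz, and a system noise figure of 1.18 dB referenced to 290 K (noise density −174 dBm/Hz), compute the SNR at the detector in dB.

−4.3 dB

Noise floor: N = −174 + 10 log₁₀(B) + NF
10 log₁₀(1.64×10⁷) = 72.15 dB
N = −174 + 72.15 + 1.18 = −100.67 dBm
SNR = P_sig − N = −105 − (−100.67) = −4.33 dB → −4.3 dB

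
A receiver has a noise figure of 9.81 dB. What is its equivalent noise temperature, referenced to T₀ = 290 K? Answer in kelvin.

2486 K

F = 10^(9.81/10) = 9.57194
T_e = (F − 1)·T₀ = (9.57194 − 1) × 290 = 2486 K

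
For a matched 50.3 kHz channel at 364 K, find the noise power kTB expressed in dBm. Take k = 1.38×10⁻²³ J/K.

P_n = kTB = 1.38×10⁻²³ × 364 × 5.03×10⁴ = 2.53×10⁻¹⁶ W
In dBm: 10 log₁₀(2.53×10⁻¹⁶ / 10⁻³) = −126.0 dBm

−126.0 dBm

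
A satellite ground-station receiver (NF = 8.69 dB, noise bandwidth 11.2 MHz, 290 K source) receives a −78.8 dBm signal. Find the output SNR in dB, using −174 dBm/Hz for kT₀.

Noise floor: N = −174 + 10 log₁₀(B) + NF
10 log₁₀(1.12×10⁷) = 70.49 dB
N = −174 + 70.49 + 8.69 = −94.82 dBm
SNR = P_sig − N = −78.8 − (−94.82) = 16.02 dB → 16.0 dB

16.0 dB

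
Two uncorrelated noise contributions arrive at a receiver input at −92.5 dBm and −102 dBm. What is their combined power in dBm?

Convert to linear, add, convert back:
P₁ = 5.62×10⁻¹³ W, P₂ = 6.31×10⁻¹⁴ W
P_tot = 6.25×10⁻¹³ W → 10 log₁₀(P_tot / 10⁻³) = −92.0 dBm

−92.0 dBm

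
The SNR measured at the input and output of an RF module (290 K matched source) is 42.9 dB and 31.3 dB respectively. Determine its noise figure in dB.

NF (dB) = SNR_in(dB) − SNR_out(dB) when the source is at T₀
NF = 42.9 − 31.3 = 11.6 dB

11.6 dB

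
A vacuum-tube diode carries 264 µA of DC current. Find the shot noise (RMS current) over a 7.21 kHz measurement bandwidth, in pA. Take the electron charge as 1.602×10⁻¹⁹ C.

781 pA

I_n = √(2qI·B)
2qI·B = 2 × 1.602×10⁻¹⁹ × 2.64×10⁻⁴ × 7.21×10³ = 6.10×10⁻¹⁹ A²
I_n = √(6.10×10⁻¹⁹) = 7.81×10⁻¹⁰ A = 781 pA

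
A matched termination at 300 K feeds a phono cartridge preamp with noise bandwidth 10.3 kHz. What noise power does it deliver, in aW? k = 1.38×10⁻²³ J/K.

42.6 aW

P_n = kTB = 1.38×10⁻²³ × 300 × 1.03×10⁴ = 4.26×10⁻¹⁷ W = 42.6 aW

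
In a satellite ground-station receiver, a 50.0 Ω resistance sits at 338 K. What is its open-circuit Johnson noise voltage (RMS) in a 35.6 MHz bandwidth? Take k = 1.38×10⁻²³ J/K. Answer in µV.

V_n = √(4kTRB)
4kTRB = 4 × 1.38×10⁻²³ × 338 × 5.00×10¹ × 3.56×10⁷ = 3.32×10⁻¹¹ V²
V_n = √(3.32×10⁻¹¹) = 5.76×10⁻⁶ V = 5.76 µV

5.76 µV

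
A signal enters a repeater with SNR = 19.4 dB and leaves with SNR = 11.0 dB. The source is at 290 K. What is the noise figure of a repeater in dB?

8.4 dB

NF (dB) = SNR_in(dB) − SNR_out(dB) when the source is at T₀
NF = 19.4 − 11.0 = 8.4 dB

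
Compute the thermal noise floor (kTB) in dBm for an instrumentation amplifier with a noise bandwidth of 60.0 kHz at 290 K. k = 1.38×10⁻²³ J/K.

−126.2 dBm

P_n = kTB = 1.38×10⁻²³ × 290 × 6.00×10⁴ = 2.40×10⁻¹⁶ W
In dBm: 10 log₁₀(2.40×10⁻¹⁶ / 10⁻³) = −126.2 dBm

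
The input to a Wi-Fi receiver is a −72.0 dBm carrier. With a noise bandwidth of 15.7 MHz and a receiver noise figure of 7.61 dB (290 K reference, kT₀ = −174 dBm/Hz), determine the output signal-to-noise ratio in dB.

22.4 dB

Noise floor: N = −174 + 10 log₁₀(B) + NF
10 log₁₀(1.57×10⁷) = 71.96 dB
N = −174 + 71.96 + 7.61 = −94.43 dBm
SNR = P_sig − N = −72.0 − (−94.43) = 22.43 dB → 22.4 dB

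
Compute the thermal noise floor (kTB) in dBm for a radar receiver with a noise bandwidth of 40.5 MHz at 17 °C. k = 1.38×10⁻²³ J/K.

−97.9 dBm

T = 17 °C + 273.15 = 290.15 K
P_n = kTB = 1.38×10⁻²³ × 290.15 × 4.05×10⁷ = 1.62×10⁻¹³ W
In dBm: 10 log₁₀(1.62×10⁻¹³ / 10⁻³) = −97.9 dBm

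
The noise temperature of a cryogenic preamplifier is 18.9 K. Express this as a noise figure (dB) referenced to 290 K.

F = 1 + T_e/T₀ = 1 + 18.9/290 = 1.06517
NF = 10 log₁₀(1.06517) = 0.274 dB

0.274 dB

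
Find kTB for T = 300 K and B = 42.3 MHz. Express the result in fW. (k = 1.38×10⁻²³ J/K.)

P_n = kTB = 1.38×10⁻²³ × 300 × 4.23×10⁷ = 1.75×10⁻¹³ W = 175 fW

175 fW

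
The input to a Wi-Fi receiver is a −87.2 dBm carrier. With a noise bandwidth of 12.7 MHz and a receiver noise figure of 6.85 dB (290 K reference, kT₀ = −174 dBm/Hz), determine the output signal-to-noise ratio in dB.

Noise floor: N = −174 + 10 log₁₀(B) + NF
10 log₁₀(1.27×10⁷) = 71.04 dB
N = −174 + 71.04 + 6.85 = −96.11 dBm
SNR = P_sig − N = −87.2 − (−96.11) = 8.91 dB → 8.9 dB

8.9 dB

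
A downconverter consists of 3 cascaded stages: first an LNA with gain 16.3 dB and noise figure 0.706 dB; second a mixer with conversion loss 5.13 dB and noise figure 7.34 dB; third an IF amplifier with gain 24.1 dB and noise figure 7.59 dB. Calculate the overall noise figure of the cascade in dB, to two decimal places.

2.15 dB

Convert to linear (a loss of L dB is a gain of −L dB): F_i = 10^(NF_i/10), G_i = 10^(G_i,dB/10)
  Stage 1: F_1 = 10^(0.706/10) = 1.177, G_1 = 10^(16.3/10) = 42.66
  Stage 2: F_2 = 10^(7.34/10) = 5.420, G_2 = 10^(−5.13/10) = 0.3069
  Stage 3: F_3 = 10^(7.59/10) = 5.741, G_3 = 10^(24.1/10) = 257.0
Friis cascade:
  F = 1.177 + (5.420 − 1)/42.66 + (5.741 − 1)/13.09 = 1.642
NF = 10 log₁₀(1.642) = 2.15 dB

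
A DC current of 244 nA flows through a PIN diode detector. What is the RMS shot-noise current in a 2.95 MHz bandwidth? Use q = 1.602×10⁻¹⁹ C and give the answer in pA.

I_n = √(2qI·B)
2qI·B = 2 × 1.602×10⁻¹⁹ × 2.44×10⁻⁷ × 2.95×10⁶ = 2.31×10⁻¹⁹ A²
I_n = √(2.31×10⁻¹⁹) = 4.80×10⁻¹⁰ A = 480 pA

480 pA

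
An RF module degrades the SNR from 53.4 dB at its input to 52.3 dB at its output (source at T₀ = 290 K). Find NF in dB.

NF (dB) = SNR_in(dB) − SNR_out(dB) when the source is at T₀
NF = 53.4 − 52.3 = 1.1 dB

1.1 dB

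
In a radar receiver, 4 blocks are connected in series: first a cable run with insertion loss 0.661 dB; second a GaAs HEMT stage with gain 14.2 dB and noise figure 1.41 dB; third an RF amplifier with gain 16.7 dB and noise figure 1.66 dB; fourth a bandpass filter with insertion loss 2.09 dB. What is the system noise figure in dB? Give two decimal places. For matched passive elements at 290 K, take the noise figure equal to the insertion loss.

Convert to linear (a loss of L dB is a gain of −L dB): F_i = 10^(NF_i/10), G_i = 10^(G_i,dB/10)
  Stage 1: F_1 = 10^(0.661/10) = 1.164, G_1 = 10^(−0.661/10) = 0.8588
  Stage 2: F_2 = 10^(1.41/10) = 1.384, G_2 = 10^(14.2/10) = 26.30
  Stage 3: F_3 = 10^(1.66/10) = 1.466, G_3 = 10^(16.7/10) = 46.77
  Stage 4: F_4 = 10^(2.09/10) = 1.618, G_4 = 10^(−2.09/10) = 0.6180
Friis cascade:
  F = 1.164 + (1.384 − 1)/0.8588 + (1.466 − 1)/22.59 + (1.618 − 1)/1057 = 1.632
NF = 10 log₁₀(1.632) = 2.13 dB

2.13 dB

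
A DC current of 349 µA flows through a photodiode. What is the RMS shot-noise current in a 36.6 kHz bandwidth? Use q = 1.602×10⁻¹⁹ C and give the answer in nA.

2.02 nA

I_n = √(2qI·B)
2qI·B = 2 × 1.602×10⁻¹⁹ × 3.49×10⁻⁴ × 3.66×10⁴ = 4.09×10⁻¹⁸ A²
I_n = √(4.09×10⁻¹⁸) = 2.02×10⁻⁹ A = 2.02 nA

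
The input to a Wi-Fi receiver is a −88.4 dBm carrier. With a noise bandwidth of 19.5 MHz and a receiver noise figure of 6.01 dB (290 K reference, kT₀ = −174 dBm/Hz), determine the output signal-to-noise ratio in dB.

Noise floor: N = −174 + 10 log₁₀(B) + NF
10 log₁₀(1.95×10⁷) = 72.9 dB
N = −174 + 72.9 + 6.01 = −95.09 dBm
SNR = P_sig − N = −88.4 − (−95.09) = 6.69 dB → 6.7 dB

6.7 dB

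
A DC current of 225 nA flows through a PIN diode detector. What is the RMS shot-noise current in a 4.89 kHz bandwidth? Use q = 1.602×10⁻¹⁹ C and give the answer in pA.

I_n = √(2qI·B)
2qI·B = 2 × 1.602×10⁻¹⁹ × 2.25×10⁻⁷ × 4.89×10³ = 3.53×10⁻²² A²
I_n = √(3.53×10⁻²²) = 1.88×10⁻¹¹ A = 18.8 pA

18.8 pA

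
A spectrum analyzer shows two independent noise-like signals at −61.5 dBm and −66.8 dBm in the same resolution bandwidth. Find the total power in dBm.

−60.4 dBm

Convert to linear, add, convert back:
P₁ = 7.08×10⁻¹⁰ W, P₂ = 2.09×10⁻¹⁰ W
P_tot = 9.17×10⁻¹⁰ W → 10 log₁₀(P_tot / 10⁻³) = −60.4 dBm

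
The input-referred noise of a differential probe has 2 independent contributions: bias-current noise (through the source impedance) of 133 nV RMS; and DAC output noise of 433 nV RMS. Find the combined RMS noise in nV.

Uncorrelated sources add in power (mean-square): V_tot = √(ΣV_i²)
V_tot = √[(1.33×10⁻⁷)² + (4.33×10⁻⁷)²] = 4.53×10⁻⁷ V = 453 nV

453 nV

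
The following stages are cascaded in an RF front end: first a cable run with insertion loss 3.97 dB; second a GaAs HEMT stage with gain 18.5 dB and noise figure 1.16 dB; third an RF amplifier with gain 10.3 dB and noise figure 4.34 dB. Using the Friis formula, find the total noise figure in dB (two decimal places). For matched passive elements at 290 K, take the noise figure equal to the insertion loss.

5.21 dB

Convert to linear (a loss of L dB is a gain of −L dB): F_i = 10^(NF_i/10), G_i = 10^(G_i,dB/10)
  Stage 1: F_1 = 10^(3.97/10) = 2.495, G_1 = 10^(−3.97/10) = 0.4009
  Stage 2: F_2 = 10^(1.16/10) = 1.306, G_2 = 10^(18.5/10) = 70.79
  Stage 3: F_3 = 10^(4.34/10) = 2.716, G_3 = 10^(10.3/10) = 10.72
Friis cascade:
  F = 2.495 + (1.306 − 1)/0.4009 + (2.716 − 1)/28.38 = 3.319
NF = 10 log₁₀(3.319) = 5.21 dB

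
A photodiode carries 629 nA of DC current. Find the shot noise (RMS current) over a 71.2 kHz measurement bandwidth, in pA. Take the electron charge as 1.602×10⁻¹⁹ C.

120 pA

I_n = √(2qI·B)
2qI·B = 2 × 1.602×10⁻¹⁹ × 6.29×10⁻⁷ × 7.12×10⁴ = 1.43×10⁻²⁰ A²
I_n = √(1.43×10⁻²⁰) = 1.20×10⁻¹⁰ A = 120 pA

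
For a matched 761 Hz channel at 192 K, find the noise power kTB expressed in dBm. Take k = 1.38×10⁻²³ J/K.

−147.0 dBm

P_n = kTB = 1.38×10⁻²³ × 192 × 7.61×10² = 2.02×10⁻¹⁸ W
In dBm: 10 log₁₀(2.02×10⁻¹⁸ / 10⁻³) = −147.0 dBm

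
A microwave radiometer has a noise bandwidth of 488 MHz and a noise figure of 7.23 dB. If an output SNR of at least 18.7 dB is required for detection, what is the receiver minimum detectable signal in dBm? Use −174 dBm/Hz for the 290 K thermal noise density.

Sensitivity = −174 + 10 log₁₀(B) + NF + SNR_min
= −174 + 86.88 + 7.23 + 18.7
= −61.19 dBm → −61.2 dBm

−61.2 dBm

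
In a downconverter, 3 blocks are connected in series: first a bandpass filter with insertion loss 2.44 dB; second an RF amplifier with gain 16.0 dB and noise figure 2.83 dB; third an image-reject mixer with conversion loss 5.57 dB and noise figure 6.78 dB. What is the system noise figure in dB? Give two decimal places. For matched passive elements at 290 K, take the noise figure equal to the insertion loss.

Convert to linear (a loss of L dB is a gain of −L dB): F_i = 10^(NF_i/10), G_i = 10^(G_i,dB/10)
  Stage 1: F_1 = 10^(2.44/10) = 1.754, G_1 = 10^(−2.44/10) = 0.5702
  Stage 2: F_2 = 10^(2.83/10) = 1.919, G_2 = 10^(16.0/10) = 39.81
  Stage 3: F_3 = 10^(6.78/10) = 4.764, G_3 = 10^(−5.57/10) = 0.2773
Friis cascade:
  F = 1.754 + (1.919 − 1)/0.5702 + (4.764 − 1)/22.70 = 3.531
NF = 10 log₁₀(3.531) = 5.48 dB

5.48 dB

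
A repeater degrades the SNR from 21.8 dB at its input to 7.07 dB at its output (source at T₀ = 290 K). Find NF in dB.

NF (dB) = SNR_in(dB) − SNR_out(dB) when the source is at T₀
NF = 21.8 − 7.07 = 14.73 dB

14.73 dB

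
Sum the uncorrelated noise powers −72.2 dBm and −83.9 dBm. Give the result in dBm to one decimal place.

Convert to linear, add, convert back:
P₁ = 6.03×10⁻¹¹ W, P₂ = 4.07×10⁻¹² W
P_tot = 6.43×10⁻¹¹ W → 10 log₁₀(P_tot / 10⁻³) = −71.9 dBm

−71.9 dBm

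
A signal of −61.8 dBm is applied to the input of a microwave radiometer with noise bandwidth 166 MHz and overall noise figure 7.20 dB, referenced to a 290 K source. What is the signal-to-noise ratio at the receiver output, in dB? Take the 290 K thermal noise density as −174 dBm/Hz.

Noise floor: N = −174 + 10 log₁₀(B) + NF
10 log₁₀(1.66×10⁸) = 82.2 dB
N = −174 + 82.2 + 7.20 = −84.60 dBm
SNR = P_sig − N = −61.8 − (−84.60) = 22.80 dB → 22.8 dB

22.8 dB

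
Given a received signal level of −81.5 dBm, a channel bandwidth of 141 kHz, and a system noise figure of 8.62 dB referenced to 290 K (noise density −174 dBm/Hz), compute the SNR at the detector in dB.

Noise floor: N = −174 + 10 log₁₀(B) + NF
10 log₁₀(1.41×10⁵) = 51.49 dB
N = −174 + 51.49 + 8.62 = −113.89 dBm
SNR = P_sig − N = −81.5 − (−113.89) = 32.39 dB → 32.4 dB

32.4 dB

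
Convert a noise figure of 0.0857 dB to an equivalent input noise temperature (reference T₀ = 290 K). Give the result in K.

5.78 K

F = 10^(0.0857/10) = 1.01993
T_e = (F − 1)·T₀ = (1.01993 − 1) × 290 = 5.78 K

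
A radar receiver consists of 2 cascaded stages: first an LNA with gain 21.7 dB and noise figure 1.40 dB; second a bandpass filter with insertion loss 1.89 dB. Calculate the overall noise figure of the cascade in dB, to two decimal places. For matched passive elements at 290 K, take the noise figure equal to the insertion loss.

Convert to linear (a loss of L dB is a gain of −L dB): F_i = 10^(NF_i/10), G_i = 10^(G_i,dB/10)
  Stage 1: F_1 = 10^(1.40/10) = 1.380, G_1 = 10^(21.7/10) = 147.9
  Stage 2: F_2 = 10^(1.89/10) = 1.545, G_2 = 10^(−1.89/10) = 0.6471
Friis cascade:
  F = 1.380 + (1.545 − 1)/147.9 = 1.384
NF = 10 log₁₀(1.384) = 1.41 dB

1.41 dB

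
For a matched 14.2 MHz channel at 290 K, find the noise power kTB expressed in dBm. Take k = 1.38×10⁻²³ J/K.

−102.5 dBm

P_n = kTB = 1.38×10⁻²³ × 290 × 1.42×10⁷ = 5.68×10⁻¹⁴ W
In dBm: 10 log₁₀(5.68×10⁻¹⁴ / 10⁻³) = −102.5 dBm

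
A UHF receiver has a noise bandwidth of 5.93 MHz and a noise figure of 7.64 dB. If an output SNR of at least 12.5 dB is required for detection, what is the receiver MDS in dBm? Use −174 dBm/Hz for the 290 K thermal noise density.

−86.1 dBm

Sensitivity = −174 + 10 log₁₀(B) + NF + SNR_min
= −174 + 67.73 + 7.64 + 12.5
= −86.13 dBm → −86.1 dBm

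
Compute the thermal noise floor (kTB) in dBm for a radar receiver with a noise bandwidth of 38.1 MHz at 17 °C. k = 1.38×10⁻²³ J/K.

T = 17 °C + 273.15 = 290.15 K
P_n = kTB = 1.38×10⁻²³ × 290.15 × 3.81×10⁷ = 1.53×10⁻¹³ W
In dBm: 10 log₁₀(1.53×10⁻¹³ / 10⁻³) = −98.2 dBm

−98.2 dBm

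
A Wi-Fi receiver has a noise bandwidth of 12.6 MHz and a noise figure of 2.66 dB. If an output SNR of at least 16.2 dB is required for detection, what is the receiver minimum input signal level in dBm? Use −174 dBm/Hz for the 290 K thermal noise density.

Sensitivity = −174 + 10 log₁₀(B) + NF + SNR_min
= −174 + 71 + 2.66 + 16.2
= −84.14 dBm → −84.1 dBm

−84.1 dBm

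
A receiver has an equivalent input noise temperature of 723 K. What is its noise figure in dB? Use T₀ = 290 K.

5.43 dB

F = 1 + T_e/T₀ = 1 + 723/290 = 3.4931
NF = 10 log₁₀(3.4931) = 5.43 dB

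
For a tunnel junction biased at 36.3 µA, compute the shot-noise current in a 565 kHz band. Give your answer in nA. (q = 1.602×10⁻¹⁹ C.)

I_n = √(2qI·B)
2qI·B = 2 × 1.602×10⁻¹⁹ × 3.63×10⁻⁵ × 5.65×10⁵ = 6.57×10⁻¹⁸ A²
I_n = √(6.57×10⁻¹⁸) = 2.56×10⁻⁹ A = 2.56 nA

2.56 nA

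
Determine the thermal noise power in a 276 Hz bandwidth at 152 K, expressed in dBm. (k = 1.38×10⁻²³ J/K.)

P_n = kTB = 1.38×10⁻²³ × 152 × 2.76×10² = 5.79×10⁻¹⁹ W
In dBm: 10 log₁₀(5.79×10⁻¹⁹ / 10⁻³) = −152.4 dBm

−152.4 dBm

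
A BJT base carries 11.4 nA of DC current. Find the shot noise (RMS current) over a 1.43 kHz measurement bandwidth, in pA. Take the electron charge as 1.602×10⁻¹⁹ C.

2.29 pA

I_n = √(2qI·B)
2qI·B = 2 × 1.602×10⁻¹⁹ × 1.14×10⁻⁸ × 1.43×10³ = 5.22×10⁻²⁴ A²
I_n = √(5.22×10⁻²⁴) = 2.29×10⁻¹² A = 2.29 pA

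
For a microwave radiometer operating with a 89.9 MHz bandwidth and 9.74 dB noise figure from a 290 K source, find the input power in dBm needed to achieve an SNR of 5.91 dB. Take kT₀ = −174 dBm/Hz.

−78.8 dBm

Sensitivity = −174 + 10 log₁₀(B) + NF + SNR_min
= −174 + 79.54 + 9.74 + 5.91
= −78.81 dBm → −78.8 dBm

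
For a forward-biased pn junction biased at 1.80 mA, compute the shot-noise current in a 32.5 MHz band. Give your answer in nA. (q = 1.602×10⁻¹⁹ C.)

137 nA

I_n = √(2qI·B)
2qI·B = 2 × 1.602×10⁻¹⁹ × 1.80×10⁻³ × 3.25×10⁷ = 1.87×10⁻¹⁴ A²
I_n = √(1.87×10⁻¹⁴) = 1.37×10⁻⁷ A = 137 nA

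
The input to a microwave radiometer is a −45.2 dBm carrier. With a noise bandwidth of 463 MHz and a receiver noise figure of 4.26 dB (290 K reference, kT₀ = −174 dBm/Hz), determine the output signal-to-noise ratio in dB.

Noise floor: N = −174 + 10 log₁₀(B) + NF
10 log₁₀(4.63×10⁸) = 86.66 dB
N = −174 + 86.66 + 4.26 = −83.08 dBm
SNR = P_sig − N = −45.2 − (−83.08) = 37.88 dB → 37.9 dB

37.9 dB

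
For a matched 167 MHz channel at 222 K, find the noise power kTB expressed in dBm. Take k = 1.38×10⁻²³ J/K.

−92.9 dBm

P_n = kTB = 1.38×10⁻²³ × 222 × 1.67×10⁸ = 5.12×10⁻¹³ W
In dBm: 10 log₁₀(5.12×10⁻¹³ / 10⁻³) = −92.9 dBm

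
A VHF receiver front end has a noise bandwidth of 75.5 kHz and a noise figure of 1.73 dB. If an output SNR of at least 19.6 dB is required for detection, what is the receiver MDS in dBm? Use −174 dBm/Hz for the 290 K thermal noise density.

Sensitivity = −174 + 10 log₁₀(B) + NF + SNR_min
= −174 + 48.78 + 1.73 + 19.6
= −103.89 dBm → −103.9 dBm

−103.9 dBm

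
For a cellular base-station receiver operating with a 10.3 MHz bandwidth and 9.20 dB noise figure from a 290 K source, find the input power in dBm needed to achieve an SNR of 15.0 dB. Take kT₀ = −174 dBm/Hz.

−79.7 dBm

Sensitivity = −174 + 10 log₁₀(B) + NF + SNR_min
= −174 + 70.13 + 9.20 + 15.0
= −79.67 dBm → −79.7 dBm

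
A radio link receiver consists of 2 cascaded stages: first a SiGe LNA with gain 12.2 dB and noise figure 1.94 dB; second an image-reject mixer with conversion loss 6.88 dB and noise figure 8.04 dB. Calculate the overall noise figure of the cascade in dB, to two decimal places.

2.76 dB

Convert to linear (a loss of L dB is a gain of −L dB): F_i = 10^(NF_i/10), G_i = 10^(G_i,dB/10)
  Stage 1: F_1 = 10^(1.94/10) = 1.563, G_1 = 10^(12.2/10) = 16.60
  Stage 2: F_2 = 10^(8.04/10) = 6.368, G_2 = 10^(−6.88/10) = 0.2051
Friis cascade:
  F = 1.563 + (6.368 − 1)/16.60 = 1.887
NF = 10 log₁₀(1.887) = 2.76 dB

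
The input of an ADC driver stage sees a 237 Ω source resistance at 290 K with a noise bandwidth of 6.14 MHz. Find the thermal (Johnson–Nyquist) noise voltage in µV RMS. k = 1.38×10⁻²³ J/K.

V_n = √(4kTRB)
4kTRB = 4 × 1.38×10⁻²³ × 290 × 2.37×10² × 6.14×10⁶ = 2.33×10⁻¹¹ V²
V_n = √(2.33×10⁻¹¹) = 4.83×10⁻⁶ V = 4.83 µV

4.83 µV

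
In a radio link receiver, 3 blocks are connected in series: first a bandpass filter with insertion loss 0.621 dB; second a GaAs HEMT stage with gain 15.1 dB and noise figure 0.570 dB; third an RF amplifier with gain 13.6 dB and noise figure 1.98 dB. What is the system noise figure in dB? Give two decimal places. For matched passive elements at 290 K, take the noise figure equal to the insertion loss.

1.26 dB

Convert to linear (a loss of L dB is a gain of −L dB): F_i = 10^(NF_i/10), G_i = 10^(G_i,dB/10)
  Stage 1: F_1 = 10^(0.621/10) = 1.154, G_1 = 10^(−0.621/10) = 0.8668
  Stage 2: F_2 = 10^(0.570/10) = 1.140, G_2 = 10^(15.1/10) = 32.36
  Stage 3: F_3 = 10^(1.98/10) = 1.578, G_3 = 10^(13.6/10) = 22.91
Friis cascade:
  F = 1.154 + (1.140 − 1)/0.8668 + (1.578 − 1)/28.05 = 1.336
NF = 10 log₁₀(1.336) = 1.26 dB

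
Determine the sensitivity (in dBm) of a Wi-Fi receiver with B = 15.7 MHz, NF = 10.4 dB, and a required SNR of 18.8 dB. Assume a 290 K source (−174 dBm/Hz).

−72.8 dBm

Sensitivity = −174 + 10 log₁₀(B) + NF + SNR_min
= −174 + 71.96 + 10.4 + 18.8
= −72.84 dBm → −72.8 dBm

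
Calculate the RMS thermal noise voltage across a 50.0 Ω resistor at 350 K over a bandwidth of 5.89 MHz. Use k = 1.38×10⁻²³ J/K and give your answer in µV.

V_n = √(4kTRB)
4kTRB = 4 × 1.38×10⁻²³ × 350 × 5.00×10¹ × 5.89×10⁶ = 5.69×10⁻¹² V²
V_n = √(5.69×10⁻¹²) = 2.39×10⁻⁶ V = 2.39 µV

2.39 µV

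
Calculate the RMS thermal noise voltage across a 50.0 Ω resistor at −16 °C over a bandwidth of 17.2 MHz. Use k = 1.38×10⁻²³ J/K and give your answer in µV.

3.49 µV

T = −16 °C + 273.15 = 257.15 K
V_n = √(4kTRB)
4kTRB = 4 × 1.38×10⁻²³ × 257.15 × 5.00×10¹ × 1.72×10⁷ = 1.22×10⁻¹¹ V²
V_n = √(1.22×10⁻¹¹) = 3.49×10⁻⁶ V = 3.49 µV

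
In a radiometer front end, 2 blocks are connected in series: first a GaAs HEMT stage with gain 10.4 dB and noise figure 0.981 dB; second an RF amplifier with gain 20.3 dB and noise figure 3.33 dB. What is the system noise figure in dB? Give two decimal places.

Convert to linear (a loss of L dB is a gain of −L dB): F_i = 10^(NF_i/10), G_i = 10^(G_i,dB/10)
  Stage 1: F_1 = 10^(0.981/10) = 1.253, G_1 = 10^(10.4/10) = 10.96
  Stage 2: F_2 = 10^(3.33/10) = 2.153, G_2 = 10^(20.3/10) = 107.2
Friis cascade:
  F = 1.253 + (2.153 − 1)/10.96 = 1.359
NF = 10 log₁₀(1.359) = 1.33 dB

1.33 dB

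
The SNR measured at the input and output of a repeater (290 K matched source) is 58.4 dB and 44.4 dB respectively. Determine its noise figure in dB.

14.0 dB

NF (dB) = SNR_in(dB) − SNR_out(dB) when the source is at T₀
NF = 58.4 − 44.4 = 14.0 dB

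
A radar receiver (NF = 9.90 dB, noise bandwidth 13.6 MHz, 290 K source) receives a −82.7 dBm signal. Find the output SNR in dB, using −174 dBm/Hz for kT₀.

Noise floor: N = −174 + 10 log₁₀(B) + NF
10 log₁₀(1.36×10⁷) = 71.34 dB
N = −174 + 71.34 + 9.90 = −92.76 dBm
SNR = P_sig − N = −82.7 − (−92.76) = 10.06 dB → 10.1 dB

10.1 dB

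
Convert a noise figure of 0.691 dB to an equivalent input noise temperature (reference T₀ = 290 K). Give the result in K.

F = 10^(0.691/10) = 1.17247
T_e = (F − 1)·T₀ = (1.17247 − 1) × 290 = 50.0 K

50.0 K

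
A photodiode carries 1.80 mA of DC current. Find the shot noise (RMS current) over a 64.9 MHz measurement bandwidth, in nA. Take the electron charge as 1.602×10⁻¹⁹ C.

193 nA

I_n = √(2qI·B)
2qI·B = 2 × 1.602×10⁻¹⁹ × 1.80×10⁻³ × 6.49×10⁷ = 3.74×10⁻¹⁴ A²
I_n = √(3.74×10⁻¹⁴) = 1.93×10⁻⁷ A = 193 nA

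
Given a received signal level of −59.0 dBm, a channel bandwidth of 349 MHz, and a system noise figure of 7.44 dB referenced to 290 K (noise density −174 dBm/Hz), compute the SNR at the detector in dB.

Noise floor: N = −174 + 10 log₁₀(B) + NF
10 log₁₀(3.49×10⁸) = 85.43 dB
N = −174 + 85.43 + 7.44 = −81.13 dBm
SNR = P_sig − N = −59.0 − (−81.13) = 22.13 dB → 22.1 dB

22.1 dB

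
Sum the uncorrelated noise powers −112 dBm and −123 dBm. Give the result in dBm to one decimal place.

−111.7 dBm

Convert to linear, add, convert back:
P₁ = 6.31×10⁻¹⁵ W, P₂ = 5.01×10⁻¹⁶ W
P_tot = 6.81×10⁻¹⁵ W → 10 log₁₀(P_tot / 10⁻³) = −111.7 dBm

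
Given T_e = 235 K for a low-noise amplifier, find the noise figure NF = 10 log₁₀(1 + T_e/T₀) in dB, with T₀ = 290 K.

2.58 dB

F = 1 + T_e/T₀ = 1 + 235/290 = 1.81034
NF = 10 log₁₀(1.81034) = 2.58 dB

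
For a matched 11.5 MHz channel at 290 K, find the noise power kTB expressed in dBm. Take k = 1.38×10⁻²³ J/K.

−103.4 dBm

P_n = kTB = 1.38×10⁻²³ × 290 × 1.15×10⁷ = 4.60×10⁻¹⁴ W
In dBm: 10 log₁₀(4.60×10⁻¹⁴ / 10⁻³) = −103.4 dBm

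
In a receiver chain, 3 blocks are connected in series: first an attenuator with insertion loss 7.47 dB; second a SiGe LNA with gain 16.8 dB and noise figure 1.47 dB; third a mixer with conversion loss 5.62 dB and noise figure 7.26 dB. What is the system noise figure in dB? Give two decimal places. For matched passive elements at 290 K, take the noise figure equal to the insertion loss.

9.21 dB

Convert to linear (a loss of L dB is a gain of −L dB): F_i = 10^(NF_i/10), G_i = 10^(G_i,dB/10)
  Stage 1: F_1 = 10^(7.47/10) = 5.585, G_1 = 10^(−7.47/10) = 0.1791
  Stage 2: F_2 = 10^(1.47/10) = 1.403, G_2 = 10^(16.8/10) = 47.86
  Stage 3: F_3 = 10^(7.26/10) = 5.321, G_3 = 10^(−5.62/10) = 0.2742
Friis cascade:
  F = 5.585 + (1.403 − 1)/0.1791 + (5.321 − 1)/8.570 = 8.338
NF = 10 log₁₀(8.338) = 9.21 dB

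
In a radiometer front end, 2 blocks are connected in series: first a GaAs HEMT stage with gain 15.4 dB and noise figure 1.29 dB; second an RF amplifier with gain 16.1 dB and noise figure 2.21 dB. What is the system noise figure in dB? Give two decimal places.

1.35 dB

Convert to linear (a loss of L dB is a gain of −L dB): F_i = 10^(NF_i/10), G_i = 10^(G_i,dB/10)
  Stage 1: F_1 = 10^(1.29/10) = 1.346, G_1 = 10^(15.4/10) = 34.67
  Stage 2: F_2 = 10^(2.21/10) = 1.663, G_2 = 10^(16.1/10) = 40.74
Friis cascade:
  F = 1.346 + (1.663 − 1)/34.67 = 1.365
NF = 10 log₁₀(1.365) = 1.35 dB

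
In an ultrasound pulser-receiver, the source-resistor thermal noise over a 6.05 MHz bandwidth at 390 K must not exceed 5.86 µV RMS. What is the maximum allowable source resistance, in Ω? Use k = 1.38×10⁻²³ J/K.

Johnson–Nyquist: V_n = √(4kTRB) ⇒ R = V_n² / (4kTB)
4kTB = 4 × 1.38×10⁻²³ × 390 × 6.05×10⁶ = 1.30×10⁻¹³
R = (5.86×10⁻⁶)² / 1.30×10⁻¹³ = 2.64×10² Ω = 264 Ω

264 Ω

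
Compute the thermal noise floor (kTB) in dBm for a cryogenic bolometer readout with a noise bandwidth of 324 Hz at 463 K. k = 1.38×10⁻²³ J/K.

−146.8 dBm

P_n = kTB = 1.38×10⁻²³ × 463 × 3.24×10² = 2.07×10⁻¹⁸ W
In dBm: 10 log₁₀(2.07×10⁻¹⁸ / 10⁻³) = −146.8 dBm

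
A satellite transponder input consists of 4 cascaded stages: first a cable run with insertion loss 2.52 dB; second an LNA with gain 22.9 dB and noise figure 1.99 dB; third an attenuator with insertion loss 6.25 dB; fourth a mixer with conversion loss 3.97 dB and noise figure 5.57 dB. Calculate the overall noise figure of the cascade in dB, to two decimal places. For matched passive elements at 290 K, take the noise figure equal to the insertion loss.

4.71 dB

Convert to linear (a loss of L dB is a gain of −L dB): F_i = 10^(NF_i/10), G_i = 10^(G_i,dB/10)
  Stage 1: F_1 = 10^(2.52/10) = 1.786, G_1 = 10^(−2.52/10) = 0.5598
  Stage 2: F_2 = 10^(1.99/10) = 1.581, G_2 = 10^(22.9/10) = 195.0
  Stage 3: F_3 = 10^(6.25/10) = 4.217, G_3 = 10^(−6.25/10) = 0.2371
  Stage 4: F_4 = 10^(5.57/10) = 3.606, G_4 = 10^(−3.97/10) = 0.4009
Friis cascade:
  F = 1.786 + (1.581 − 1)/0.5598 + (4.217 − 1)/109.1 + (3.606 − 1)/25.88 = 2.955
NF = 10 log₁₀(2.955) = 4.71 dB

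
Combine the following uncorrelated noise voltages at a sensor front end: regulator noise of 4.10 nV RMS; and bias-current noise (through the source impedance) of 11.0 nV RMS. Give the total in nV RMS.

Uncorrelated sources add in power (mean-square): V_tot = √(ΣV_i²)
V_tot = √[(4.10×10⁻⁹)² + (1.10×10⁻⁸)²] = 1.17×10⁻⁸ V = 11.7 nV

11.7 nV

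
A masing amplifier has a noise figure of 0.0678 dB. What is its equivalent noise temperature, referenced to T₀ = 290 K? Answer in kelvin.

4.56 K

F = 10^(0.0678/10) = 1.01573
T_e = (F − 1)·T₀ = (1.01573 − 1) × 290 = 4.56 K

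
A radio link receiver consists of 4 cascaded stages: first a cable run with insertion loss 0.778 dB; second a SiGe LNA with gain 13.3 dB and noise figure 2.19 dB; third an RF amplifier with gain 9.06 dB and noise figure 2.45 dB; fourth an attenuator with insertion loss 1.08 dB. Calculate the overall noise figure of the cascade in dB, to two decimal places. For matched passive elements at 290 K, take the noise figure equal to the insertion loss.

3.06 dB

Convert to linear (a loss of L dB is a gain of −L dB): F_i = 10^(NF_i/10), G_i = 10^(G_i,dB/10)
  Stage 1: F_1 = 10^(0.778/10) = 1.196, G_1 = 10^(−0.778/10) = 0.8360
  Stage 2: F_2 = 10^(2.19/10) = 1.656, G_2 = 10^(13.3/10) = 21.38
  Stage 3: F_3 = 10^(2.45/10) = 1.758, G_3 = 10^(9.06/10) = 8.054
  Stage 4: F_4 = 10^(1.08/10) = 1.282, G_4 = 10^(−1.08/10) = 0.7798
Friis cascade:
  F = 1.196 + (1.656 − 1)/0.8360 + (1.758 − 1)/17.87 + (1.282 − 1)/143.9 = 2.025
NF = 10 log₁₀(2.025) = 3.06 dB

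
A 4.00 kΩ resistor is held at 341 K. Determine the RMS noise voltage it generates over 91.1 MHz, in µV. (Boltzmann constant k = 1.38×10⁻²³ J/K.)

V_n = √(4kTRB)
4kTRB = 4 × 1.38×10⁻²³ × 341 × 4.00×10³ × 9.11×10⁷ = 6.86×10⁻⁹ V²
V_n = √(6.86×10⁻⁹) = 8.28×10⁻⁵ V = 82.8 µV

82.8 µV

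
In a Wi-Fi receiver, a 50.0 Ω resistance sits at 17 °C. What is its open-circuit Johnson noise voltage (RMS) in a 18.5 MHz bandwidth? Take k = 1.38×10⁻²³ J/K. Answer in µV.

T = 17 °C + 273.15 = 290.15 K
V_n = √(4kTRB)
4kTRB = 4 × 1.38×10⁻²³ × 290.15 × 5.00×10¹ × 1.85×10⁷ = 1.48×10⁻¹¹ V²
V_n = √(1.48×10⁻¹¹) = 3.85×10⁻⁶ V = 3.85 µV

3.85 µV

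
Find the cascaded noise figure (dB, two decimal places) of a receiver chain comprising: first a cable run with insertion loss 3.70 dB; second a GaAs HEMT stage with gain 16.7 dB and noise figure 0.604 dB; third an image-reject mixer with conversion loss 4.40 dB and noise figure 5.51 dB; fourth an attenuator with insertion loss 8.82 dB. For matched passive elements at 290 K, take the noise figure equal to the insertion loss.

Convert to linear (a loss of L dB is a gain of −L dB): F_i = 10^(NF_i/10), G_i = 10^(G_i,dB/10)
  Stage 1: F_1 = 10^(3.70/10) = 2.344, G_1 = 10^(−3.70/10) = 0.4266
  Stage 2: F_2 = 10^(0.604/10) = 1.149, G_2 = 10^(16.7/10) = 46.77
  Stage 3: F_3 = 10^(5.51/10) = 3.556, G_3 = 10^(−4.40/10) = 0.3631
  Stage 4: F_4 = 10^(8.82/10) = 7.621, G_4 = 10^(−8.82/10) = 0.1312
Friis cascade:
  F = 2.344 + (1.149 − 1)/0.4266 + (3.556 − 1)/19.95 + (7.621 − 1)/7.244 = 3.736
NF = 10 log₁₀(3.736) = 5.72 dB

5.72 dB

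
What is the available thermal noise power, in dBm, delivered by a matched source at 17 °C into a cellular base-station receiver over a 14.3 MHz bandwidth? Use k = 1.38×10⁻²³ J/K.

−102.4 dBm

T = 17 °C + 273.15 = 290.15 K
P_n = kTB = 1.38×10⁻²³ × 290.15 × 1.43×10⁷ = 5.73×10⁻¹⁴ W
In dBm: 10 log₁₀(5.73×10⁻¹⁴ / 10⁻³) = −102.4 dBm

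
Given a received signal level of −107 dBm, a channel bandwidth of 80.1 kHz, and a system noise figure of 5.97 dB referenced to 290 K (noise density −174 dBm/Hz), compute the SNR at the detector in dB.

12.0 dB

Noise floor: N = −174 + 10 log₁₀(B) + NF
10 log₁₀(8.01×10⁴) = 49.04 dB
N = −174 + 49.04 + 5.97 = −118.99 dBm
SNR = P_sig − N = −107 − (−118.99) = 11.99 dB → 12.0 dB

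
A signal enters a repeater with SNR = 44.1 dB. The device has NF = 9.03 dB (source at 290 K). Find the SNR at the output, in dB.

35.07 dB

By definition F = SNR_in/SNR_out, so in dB: SNR_out = SNR_in − NF
SNR_out = 44.1 − 9.03 = 35.07 dB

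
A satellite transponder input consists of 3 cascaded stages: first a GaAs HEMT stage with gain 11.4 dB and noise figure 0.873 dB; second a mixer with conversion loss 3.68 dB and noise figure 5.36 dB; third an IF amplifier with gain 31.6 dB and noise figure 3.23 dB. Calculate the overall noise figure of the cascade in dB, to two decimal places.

2.00 dB

Convert to linear (a loss of L dB is a gain of −L dB): F_i = 10^(NF_i/10), G_i = 10^(G_i,dB/10)
  Stage 1: F_1 = 10^(0.873/10) = 1.223, G_1 = 10^(11.4/10) = 13.80
  Stage 2: F_2 = 10^(5.36/10) = 3.436, G_2 = 10^(−3.68/10) = 0.4285
  Stage 3: F_3 = 10^(3.23/10) = 2.104, G_3 = 10^(31.6/10) = 1445
Friis cascade:
  F = 1.223 + (3.436 − 1)/13.80 + (2.104 − 1)/5.916 = 1.586
NF = 10 log₁₀(1.586) = 2.00 dB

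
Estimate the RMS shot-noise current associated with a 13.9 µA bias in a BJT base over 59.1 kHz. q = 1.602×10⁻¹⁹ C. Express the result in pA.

I_n = √(2qI·B)
2qI·B = 2 × 1.602×10⁻¹⁹ × 1.39×10⁻⁵ × 5.91×10⁴ = 2.63×10⁻¹⁹ A²
I_n = √(2.63×10⁻¹⁹) = 5.13×10⁻¹⁰ A = 513 pA

513 pA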